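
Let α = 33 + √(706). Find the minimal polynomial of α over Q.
m_α(x) = x^2 - 66x + 383

From α - 33 = √(706), squaring gives (α - 33)^2 = 706, i.e. α^2 - 66α + 1089 = 706, so α^2 - 66α + 383 = 0. The discriminant of x^2 - 66x + 383 is (-66)^2 - 4·(383) = 4356 - 1532 = 2824, and 4·(706) is not a perfect square in Q since 706 is squarefree and ≠ 1. Hence x^2 - 66x + 383 is irreducible over Q and is the minimal polynomial of α.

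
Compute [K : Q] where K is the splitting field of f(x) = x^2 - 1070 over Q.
[K : Q] = 2

f(x) = x^2 - 1070 factors as (x - √1070)(x + √1070). The splitting field is K = Q(√1070). Since 1070 is squarefree and > 1, it is not a perfect square, so x^2 - 1070 is irreducible over Q and [Q(√1070) : Q] = 2. Hence [K : Q] = 2.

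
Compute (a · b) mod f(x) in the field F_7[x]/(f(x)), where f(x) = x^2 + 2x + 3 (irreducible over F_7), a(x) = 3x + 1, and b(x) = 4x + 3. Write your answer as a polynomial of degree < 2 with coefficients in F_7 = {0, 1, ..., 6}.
a · b ≡ 3x + 2 (mod f(x))

Multiply in F_7[x]: a(x)·b(x) = (3x + 1)·(4x + 3) = 5x^2 + 6x + 3. This has degree ≥ 2, so divide by f(x) over F_7: 5x^2 + 6x + 3 = (5)·(x^2 + 2x + 3) + (3x + 2). Hence a·b ≡ 3x + 2 (mod f). (F_7[x]/(f) is a field with 7^2 = 49 elements since f is irreducible of degree 2.)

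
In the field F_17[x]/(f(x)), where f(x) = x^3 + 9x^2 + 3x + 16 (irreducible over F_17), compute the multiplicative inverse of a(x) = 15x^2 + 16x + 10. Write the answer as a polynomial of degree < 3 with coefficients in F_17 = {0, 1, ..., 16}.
a(x)^(-1) ≡ 8x^2 + 5x + 13 (mod f(x))

Since f is irreducible over F_17, F_17[x]/(f) is a field and a(x) ≠ 0 has an inverse. Apply the extended Euclidean algorithm to f(x) and a(x) in F_17[x]: f(x) = (8x)·a(x) + (8x + 16);  a(x) = (4x + 11)·(8x + 16) + (4). The last nonzero remainder is the constant 4 = gcd(f, a) in F_17. Back-substituting through the division chain expresses 4 = s(x)·a(x) + t(x)·f(x) with s(x) ≡ 15x^2 + 3x + 1 (mod f), so (15x^2 + 3x + 1)·a(x) ≡ 4 (mod f). Multiplying by 4^(-1) ≡ 13 in F_17 gives a(x)^(-1) ≡ 13·(15x^2 + 3x + 1) ≡ 8x^2 + 5x + 13 (mod f). Check: (15x^2 + 16x + 10)·(8x^2 + 5x + 13) = x^4 + 16x^3 + 15x^2 + 3x + 11 ≡ 1 (mod x^3 + 9x^2 + 3x + 16).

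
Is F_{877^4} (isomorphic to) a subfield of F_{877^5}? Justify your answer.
No: F_{877^4} is not a subfield of F_{877^5}

F_{p^m} embeds in F_{p^n} iff m | n. Here 4 ∤ 5 (since 5 = 1·4 + 1 with remainder 1 ≠ 0), so F_{877^4} is not a subfield of F_{877^5}. Equivalently: if it were, the tower law would give 4 = [F_{877^4}:F_877] dividing [F_{877^5}:F_877] = 5, contradiction.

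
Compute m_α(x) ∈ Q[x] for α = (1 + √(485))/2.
m_α(x) = x^2 - x - 121

From 2α - 1 = √(485), squaring gives (2α - 1)^2 = 485, i.e. 4α^2 - 4α + 1 = 485, so α^2 - α + (1 - 485)/4 = 0. Since 485 ≡ 1 (mod 4), (1 - 485)/4 = -121 ∈ Z. The polynomial x^2 - x - 121 has discriminant 1 - 4·(-121) = 485, which is not a perfect square in Q (d = 485 is squarefree and ≠ 1), so x^2 - x - 121 is irreducible over Q. It is the minimal polynomial of α.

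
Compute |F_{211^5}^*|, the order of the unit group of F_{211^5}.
|F_{211^5}^*| = 418227202050

F_{211^5} has 211^5 = 418227202051 elements; its multiplicative group consists of all nonzero elements, so |F_{211^5}^*| = 418227202051 - 1 = 418227202050. (It is cyclic since any finite subgroup of the multiplicative group of a field is cyclic.)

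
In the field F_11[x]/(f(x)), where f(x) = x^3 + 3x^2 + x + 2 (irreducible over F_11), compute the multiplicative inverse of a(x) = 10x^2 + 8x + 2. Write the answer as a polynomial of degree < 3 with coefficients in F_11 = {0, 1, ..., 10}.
a(x)^(-1) ≡ 8x^2 + 4x + 2 (mod f(x))

Since f is irreducible over F_11, F_11[x]/(f) is a field and a(x) ≠ 0 has an inverse. Apply the extended Euclidean algorithm to f(x) and a(x) in F_11[x]: f(x) = (10x)·a(x) + (3x + 2);  a(x) = (7x + 9)·(3x + 2) + (6). The last nonzero remainder is the constant 6 = gcd(f, a) in F_11. Back-substituting through the division chain expresses 6 = s(x)·a(x) + t(x)·f(x) with s(x) ≡ 4x^2 + 2x + 1 (mod f), so (4x^2 + 2x + 1)·a(x) ≡ 6 (mod f). Multiplying by 6^(-1) ≡ 2 in F_11 gives a(x)^(-1) ≡ 2·(4x^2 + 2x + 1) ≡ 8x^2 + 4x + 2 (mod f). Check: (10x^2 + 8x + 2)·(8x^2 + 4x + 2) = 3x^4 + 5x^3 + 2x^2 + 2x + 4 ≡ 1 (mod x^3 + 3x^2 + x + 2).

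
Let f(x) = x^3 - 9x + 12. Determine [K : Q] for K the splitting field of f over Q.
[K : Q] = 6

By the rational root test, any rational root of the monic integer polynomial f(x) = x^3 - 9x + 12 must be an integer dividing the constant term 12, i.e. one of ±{1, 2, 3, 4, 6, 12}. Evaluating: f(1) = 4, f(-1) = 20, f(2) = 2, f(-2) = 22, f(3) = 12, f(-3) = 12, f(4) = 40, f(-4) = -16, f(6) = 174, f(-6) = -150, f(12) = 1632, f(-12) = -1608; none is 0, so f has no rational root and is therefore irreducible over Q (a cubic with no linear factor over a field is irreducible). For an irreducible cubic, the Galois group is A_3 or S_3 according as the discriminant disc(f) = -4a^3 - 27b^2 = -4·(-9)^3 - 27·(12)^2 = -972 is or is not a square in Q. Here disc(f) = -972 is not a perfect square in Q, so the Galois group of f over Q is not contained in A_3 and must be all of S_3. The splitting field has degree |S_3| = 6 over Q, so [K : Q] = 6.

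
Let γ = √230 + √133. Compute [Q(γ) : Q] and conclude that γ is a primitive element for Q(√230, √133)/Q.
[Q(γ) : Q] = 4 (equivalently, Q(γ) = Q(√230, √133))

Obviously Q(γ) ⊆ Q(√230, √133), and [Q(√230, √133):Q] = 4 (since 230, 133 are distinct squarefree integers > 1 with 30590 not a perfect square). To show equality we compute the minimal polynomial of γ. From γ = √230 + √133: γ^2 = 230 + 2√(30590) + 133 = 363 + 2√(30590), so γ^2 - 363 = 2√(30590); squaring, (γ^2 - 363)^2 = 4·30590, i.e. γ^4 - 726γ^2 + 131769 - 122360 = 0, i.e. γ^4 - 726γ^2 + 9409 = 0. So γ is a root of x^4 - 726x^2 + 9409. This polynomial is irreducible over Q: it has no rational root (each ±√230 ± √133 is irrational), and any factorization into two quadratics over Q would force √(30590) ∈ Q (pairing opposite roots) or √230, √133 ∈ Q (other pairings), all impossible. Hence [Q(γ):Q] = 4 = [Q(√230, √133):Q], so Q(γ) = Q(√230, √133).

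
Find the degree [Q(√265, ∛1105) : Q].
[Q(√265, ∛1105) : Q] = 6

Let L = Q(√265, ∛1105). Since Q(√265) ⊂ L and [Q(√265):Q] = 2, the tower law gives 2 | [L:Q]. Likewise Q(∛1105) ⊂ L with [Q(∛1105):Q] = 3 (because 1105 is not a perfect cube), so 3 | [L:Q]. As gcd(2,3) = 1, [L:Q] is divisible by 6. Conversely L is generated over Q by √265 and ∛1105, so [L:Q] ≤ 2·3 = 6. Therefore [Q(√265, ∛1105) : Q] = 6.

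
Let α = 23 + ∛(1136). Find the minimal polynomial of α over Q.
m_α(x) = x^3 - 69x^2 + 1587x - 13303

Set β = α - 23 = ∛(1136), so β^3 = 1136. Then (α - 23)^3 - 1136 = 0, i.e. α is a root of g(x) = (x - 23)^3 - 1136 = x^3 - 69x^2 + 1587x - 13303. Since g(x) = h(x - 23) where h(x) = x^3 - 1136, and h is irreducible over Q (because 1136 is not a perfect cube, so h has no rational root, and a monic cubic with no rational root is irreducible), g is also irreducible (irreducibility is preserved under the substitution x → x - 23). Hence m_α(x) = x^3 - 69x^2 + 1587x - 13303.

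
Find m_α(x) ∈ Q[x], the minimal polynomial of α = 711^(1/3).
m_α(x) = x^3 - 711

α satisfies α^3 = 711, so x^3 - 711 annihilates α. By the rational root test, a rational root p/q (in lowest terms) of x^3 - 711 would satisfy p^3 = 711 q^3, forcing q = 1 and p^3 = 711; but 711 is not a perfect cube, contradiction. A monic cubic over Q with no rational root is irreducible (any nontrivial factorization would include a linear factor). Hence x^3 - 711 is the minimal polynomial of α, and in particular [Q(α):Q] = 3.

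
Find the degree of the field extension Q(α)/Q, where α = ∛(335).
[Q(α):Q] = 3

The minimal polynomial of α is x^3 - 335, irreducible over Q since 335 is not a perfect cube (so x^3 - 335 has no rational root). Hence [Q(α):Q] = deg(m_α) = 3.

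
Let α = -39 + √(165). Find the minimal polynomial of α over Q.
m_α(x) = x^2 + 78x + 1356

From α + 39 = √(165), squaring gives (α + 39)^2 = 165, i.e. α^2 + 78α + 1521 = 165, so α^2 + 78α + 1356 = 0. The discriminant of x^2 + 78x + 1356 is (78)^2 - 4·(1356) = 6084 - 5424 = 660, and 4·(165) is not a perfect square in Q since 165 is squarefree and ≠ 1. Hence x^2 + 78x + 1356 is irreducible over Q and is the minimal polynomial of α.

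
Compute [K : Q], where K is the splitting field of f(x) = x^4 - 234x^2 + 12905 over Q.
[K : Q] = 4

Solving the quadratic in x^2: x^2 = (234 ± √(234^2 - 4·12905))/2 = (234 ± √3136)/2 = (234 ± 56)/2, giving x^2 = 145 or x^2 = 89. So f(x) = (x^2 - 145)(x^2 - 89) and the roots of f are ±√145, ±√89. Hence the splitting field is K = Q(√145, √89). Since 145 and 89 are distinct squarefree integers > 1, their product 12905 is not a perfect square, so √89 ∉ Q(√145). By the tower law [K:Q] = [Q(√145,√89):Q(√145)] · [Q(√145):Q] = 2 · 2 = 4.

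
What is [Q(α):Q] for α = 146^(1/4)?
[Q(α):Q] = 4

α is a root of x^4 - 146. By Eisenstein's criterion at the prime p = 2 (which divides the constant term 146 but p^2 = 4 does not, since 146 is squarefree), x^4 - 146 is irreducible over Q. Hence [Q(α):Q] = 4.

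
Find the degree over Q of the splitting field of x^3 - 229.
[K : Q] = 6

The roots of x^3 - 229 are ∛229, ω∛229, ω^2∛229 where ω = e^(2πi/3) is a primitive cube root of unity, so K = Q(∛229, ω). Now [Q(∛229):Q] = 3 (since 229 is not a perfect cube, x^3 - 229 is irreducible) and [Q(ω):Q] = 2. Both 2 and 3 divide [K:Q], and [K:Q] ≤ 3·2 = 6, so [K:Q] = 6. (Equivalently: Q(∛229) ⊂ R but ω ∉ R, so [K : Q(∛229)] = 2.)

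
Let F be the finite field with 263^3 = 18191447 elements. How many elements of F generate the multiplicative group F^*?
There are φ(18191446) = 7076160 primitive elements

F_q^* is cyclic of order q - 1 = 18191446. A cyclic group of order m has exactly φ(m) generators. Here m = 18191446 = 2 · 7^2 · 13 · 109 · 131, so the number of primitive elements is φ(18191446) = 7076160.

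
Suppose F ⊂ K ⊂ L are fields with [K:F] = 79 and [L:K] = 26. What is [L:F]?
[L:F] = 2054

The tower law says that for any tower of field extensions F ⊂ K ⊂ L with finite degrees, [L:F] = [L:K] · [K:F]. Here this gives [L:F] = 26 · 79 = 2054.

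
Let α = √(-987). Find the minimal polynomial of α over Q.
m_α(x) = x^2 + 987

α satisfies α^2 + 987 = 0, so x^2 + 987 annihilates α. Since d = -987 is squarefree and ≠ 1, it is not a perfect square in Q, so x^2 + 987 has no rational root and is therefore irreducible over Q (a degree-2 polynomial over a field is irreducible iff it has no root). Hence m_α(x) = x^2 + 987.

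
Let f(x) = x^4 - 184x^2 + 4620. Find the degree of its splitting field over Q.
[K : Q] = 4

Solving the quadratic in x^2: x^2 = (184 ± √(184^2 - 4·4620))/2 = (184 ± √15376)/2 = (184 ± 124)/2, giving x^2 = 154 or x^2 = 30. So f(x) = (x^2 - 154)(x^2 - 30) and the roots of f are ±√154, ±√30. Hence the splitting field is K = Q(√154, √30). Since 154 and 30 are distinct squarefree integers > 1, their product 4620 is not a perfect square, so √30 ∉ Q(√154). By the tower law [K:Q] = [Q(√154,√30):Q(√154)] · [Q(√154):Q] = 2 · 2 = 4.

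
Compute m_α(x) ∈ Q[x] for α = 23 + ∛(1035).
m_α(x) = x^3 - 69x^2 + 1587x - 13202

Set β = α - 23 = ∛(1035), so β^3 = 1035. Then (α - 23)^3 - 1035 = 0, i.e. α is a root of g(x) = (x - 23)^3 - 1035 = x^3 - 69x^2 + 1587x - 13202. Since g(x) = h(x - 23) where h(x) = x^3 - 1035, and h is irreducible over Q (because 1035 is not a perfect cube, so h has no rational root, and a monic cubic with no rational root is irreducible), g is also irreducible (irreducibility is preserved under the substitution x → x - 23). Hence m_α(x) = x^3 - 69x^2 + 1587x - 13202.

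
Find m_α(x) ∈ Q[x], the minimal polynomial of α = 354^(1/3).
m_α(x) = x^3 - 354

α satisfies α^3 = 354, so x^3 - 354 annihilates α. By the rational root test, a rational root p/q (in lowest terms) of x^3 - 354 would satisfy p^3 = 354 q^3, forcing q = 1 and p^3 = 354; but 354 is not a perfect cube, contradiction. A monic cubic over Q with no rational root is irreducible (any nontrivial factorization would include a linear factor). Hence x^3 - 354 is the minimal polynomial of α, and in particular [Q(α):Q] = 3.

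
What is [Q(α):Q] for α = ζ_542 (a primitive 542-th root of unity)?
[Q(α):Q] = 270

The minimal polynomial of ζ_542 over Q is the 542-th cyclotomic polynomial Φ_542(x), which is irreducible over Q and has degree φ(542) = 270. Hence [Q(α):Q] = φ(542) = 270.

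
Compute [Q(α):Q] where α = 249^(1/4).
[Q(α):Q] = 4

α is a root of x^4 - 249. By Eisenstein's criterion at the prime p = 3 (which divides the constant term 249 but p^2 = 9 does not, since 249 is squarefree), x^4 - 249 is irreducible over Q. Hence [Q(α):Q] = 4.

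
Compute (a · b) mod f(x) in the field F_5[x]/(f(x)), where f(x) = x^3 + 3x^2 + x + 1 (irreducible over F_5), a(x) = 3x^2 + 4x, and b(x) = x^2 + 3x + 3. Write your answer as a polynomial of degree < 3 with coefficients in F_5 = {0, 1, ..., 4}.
a · b ≡ x^2 + 1 (mod f(x))

Multiply in F_5[x]: a(x)·b(x) = (3x^2 + 4x)·(x^2 + 3x + 3) = 3x^4 + 3x^3 + x^2 + 2x. This has degree ≥ 3, so divide by f(x) over F_5: 3x^4 + 3x^3 + x^2 + 2x = (3x + 4)·(x^3 + 3x^2 + x + 1) + (x^2 + 1). Hence a·b ≡ x^2 + 1 (mod f). (F_5[x]/(f) is a field with 5^3 = 125 elements since f is irreducible of degree 3.)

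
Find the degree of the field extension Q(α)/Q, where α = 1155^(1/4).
[Q(α):Q] = 4

α is a root of x^4 - 1155. By Eisenstein's criterion at the prime p = 3 (which divides the constant term 1155 but p^2 = 9 does not, since 1155 is squarefree), x^4 - 1155 is irreducible over Q. Hence [Q(α):Q] = 4.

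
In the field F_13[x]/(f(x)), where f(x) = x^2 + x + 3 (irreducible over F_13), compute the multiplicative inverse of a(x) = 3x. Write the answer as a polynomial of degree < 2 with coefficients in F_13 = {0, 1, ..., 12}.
a(x)^(-1) ≡ 10x + 10 (mod f(x))

Since f is irreducible over F_13, F_13[x]/(f) is a field and a(x) ≠ 0 has an inverse. Apply the extended Euclidean algorithm to f(x) and a(x) in F_13[x]: f(x) = (9x + 9)·a(x) + (3). The last nonzero remainder is the constant 3 = gcd(f, a) in F_13. Back-substituting through the division chain expresses 3 = s(x)·a(x) + t(x)·f(x) with s(x) ≡ 4x + 4 (mod f), so (4x + 4)·a(x) ≡ 3 (mod f). Multiplying by 3^(-1) ≡ 9 in F_13 gives a(x)^(-1) ≡ 9·(4x + 4) ≡ 10x + 10 (mod f). Check: (3x)·(10x + 10) = 4x^2 + 4x ≡ 1 (mod x^2 + x + 3).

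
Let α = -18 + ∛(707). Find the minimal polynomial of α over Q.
m_α(x) = x^3 + 54x^2 + 972x + 5125

Set β = α + 18 = ∛(707), so β^3 = 707. Then (α + 18)^3 - 707 = 0, i.e. α is a root of g(x) = (x + 18)^3 - 707 = x^3 + 54x^2 + 972x + 5125. Since g(x) = h(x + 18) where h(x) = x^3 - 707, and h is irreducible over Q (because 707 is not a perfect cube, so h has no rational root, and a monic cubic with no rational root is irreducible), g is also irreducible (irreducibility is preserved under the substitution x → x + 18). Hence m_α(x) = x^3 + 54x^2 + 972x + 5125.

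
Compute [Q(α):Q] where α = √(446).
[Q(α):Q] = 2

[Q(α):Q] equals the degree of the minimal polynomial of α. Here α^2 = 446 and x^2 - 446 is irreducible (d = 446 is squarefree, ≠ 1, hence not a square), so deg(m_α) = 2. Thus [Q(α):Q] = 2.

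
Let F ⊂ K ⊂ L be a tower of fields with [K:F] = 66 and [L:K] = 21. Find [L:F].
[L:F] = 1386

The tower law says that for any tower of field extensions F ⊂ K ⊂ L with finite degrees, [L:F] = [L:K] · [K:F]. Here this gives [L:F] = 21 · 66 = 1386.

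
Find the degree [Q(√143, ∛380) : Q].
[Q(√143, ∛380) : Q] = 6

Let L = Q(√143, ∛380). Since Q(√143) ⊂ L and [Q(√143):Q] = 2, the tower law gives 2 | [L:Q]. Likewise Q(∛380) ⊂ L with [Q(∛380):Q] = 3 (because 380 is not a perfect cube), so 3 | [L:Q]. As gcd(2,3) = 1, [L:Q] is divisible by 6. Conversely L is generated over Q by √143 and ∛380, so [L:Q] ≤ 2·3 = 6. Therefore [Q(√143, ∛380) : Q] = 6.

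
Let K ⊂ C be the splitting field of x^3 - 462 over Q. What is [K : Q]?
[K : Q] = 6

The roots of x^3 - 462 are ∛462, ω∛462, ω^2∛462 where ω = e^(2πi/3) is a primitive cube root of unity, so K = Q(∛462, ω). Now [Q(∛462):Q] = 3 (since 462 is not a perfect cube, x^3 - 462 is irreducible) and [Q(ω):Q] = 2. Both 2 and 3 divide [K:Q], and [K:Q] ≤ 3·2 = 6, so [K:Q] = 6. (Equivalently: Q(∛462) ⊂ R but ω ∉ R, so [K : Q(∛462)] = 2.)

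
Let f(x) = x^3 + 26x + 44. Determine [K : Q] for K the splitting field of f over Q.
[K : Q] = 6

By the rational root test, any rational root of the monic integer polynomial f(x) = x^3 + 26x + 44 must be an integer dividing the constant term 44, i.e. one of ±{1, 2, 4, 11, 22, 44}. Evaluating: f(1) = 71, f(-1) = 17, f(2) = 104, f(-2) = -16, f(4) = 212, f(-4) = -124, f(11) = 1661, f(-11) = -1573, f(22) = 11264, f(-22) = -11176, f(44) = 86372, f(-44) = -86284; none is 0, so f has no rational root and is therefore irreducible over Q (a cubic with no linear factor over a field is irreducible). For an irreducible cubic, the Galois group is A_3 or S_3 according as the discriminant disc(f) = -4a^3 - 27b^2 = -4·(26)^3 - 27·(44)^2 = -122576 is or is not a square in Q. Here disc(f) = -122576 is not a perfect square in Q, so the Galois group of f over Q is not contained in A_3 and must be all of S_3. The splitting field has degree |S_3| = 6 over Q, so [K : Q] = 6.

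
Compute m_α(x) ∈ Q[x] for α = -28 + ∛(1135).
m_α(x) = x^3 + 84x^2 + 2352x + 20817

Set β = α + 28 = ∛(1135), so β^3 = 1135. Then (α + 28)^3 - 1135 = 0, i.e. α is a root of g(x) = (x + 28)^3 - 1135 = x^3 + 84x^2 + 2352x + 20817. Since g(x) = h(x + 28) where h(x) = x^3 - 1135, and h is irreducible over Q (because 1135 is not a perfect cube, so h has no rational root, and a monic cubic with no rational root is irreducible), g is also irreducible (irreducibility is preserved under the substitution x → x + 28). Hence m_α(x) = x^3 + 84x^2 + 2352x + 20817.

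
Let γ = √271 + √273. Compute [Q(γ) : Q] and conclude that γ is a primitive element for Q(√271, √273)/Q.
[Q(γ) : Q] = 4 (equivalently, Q(γ) = Q(√271, √273))

Obviously Q(γ) ⊆ Q(√271, √273), and [Q(√271, √273):Q] = 4 (since 271, 273 are distinct squarefree integers > 1 with 73983 not a perfect square). To show equality we compute the minimal polynomial of γ. From γ = √271 + √273: γ^2 = 271 + 2√(73983) + 273 = 544 + 2√(73983), so γ^2 - 544 = 2√(73983); squaring, (γ^2 - 544)^2 = 4·73983, i.e. γ^4 - 1088γ^2 + 295936 - 295932 = 0, i.e. γ^4 - 1088γ^2 + 4 = 0. So γ is a root of x^4 - 1088x^2 + 4. This polynomial is irreducible over Q: it has no rational root (each ±√271 ± √273 is irrational), and any factorization into two quadratics over Q would force √(73983) ∈ Q (pairing opposite roots) or √271, √273 ∈ Q (other pairings), all impossible. Hence [Q(γ):Q] = 4 = [Q(√271, √273):Q], so Q(γ) = Q(√271, √273).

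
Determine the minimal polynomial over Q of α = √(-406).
m_α(x) = x^2 + 406

α satisfies α^2 + 406 = 0, so x^2 + 406 annihilates α. Since d = -406 is squarefree and ≠ 1, it is not a perfect square in Q, so x^2 + 406 has no rational root and is therefore irreducible over Q (a degree-2 polynomial over a field is irreducible iff it has no root). Hence m_α(x) = x^2 + 406.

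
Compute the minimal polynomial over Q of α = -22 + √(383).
m_α(x) = x^2 + 44x + 101

From α + 22 = √(383), squaring gives (α + 22)^2 = 383, i.e. α^2 + 44α + 484 = 383, so α^2 + 44α + 101 = 0. The discriminant of x^2 + 44x + 101 is (44)^2 - 4·(101) = 1936 - 404 = 1532, and 4·(383) is not a perfect square in Q since 383 is squarefree and ≠ 1. Hence x^2 + 44x + 101 is irreducible over Q and is the minimal polynomial of α.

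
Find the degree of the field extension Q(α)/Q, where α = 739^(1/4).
[Q(α):Q] = 4

α is a root of x^4 - 739. By Eisenstein's criterion at the prime p = 739 (which divides the constant term 739 but p^2 = 546121 does not, since 739 is squarefree), x^4 - 739 is irreducible over Q. Hence [Q(α):Q] = 4.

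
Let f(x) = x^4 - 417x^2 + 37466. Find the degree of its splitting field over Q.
[K : Q] = 4

Solving the quadratic in x^2: x^2 = (417 ± √(417^2 - 4·37466))/2 = (417 ± √24025)/2 = (417 ± 155)/2, giving x^2 = 131 or x^2 = 286. So f(x) = (x^2 - 131)(x^2 - 286) and the roots of f are ±√131, ±√286. Hence the splitting field is K = Q(√131, √286). Since 131 and 286 are distinct squarefree integers > 1, their product 37466 is not a perfect square, so √286 ∉ Q(√131). By the tower law [K:Q] = [Q(√131,√286):Q(√131)] · [Q(√131):Q] = 2 · 2 = 4.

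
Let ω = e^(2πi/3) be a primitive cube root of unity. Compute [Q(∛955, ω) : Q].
[Q(∛955, ω) : Q] = 6

[Q(∛955):Q] = 3 (min poly x^3 - 955, irreducible since 955 is not a perfect cube). [Q(ω):Q] = 2 (min poly x^2 + x + 1). Since Q(∛955) ⊂ R and ω ∉ R, we have ω ∉ Q(∛955), so x^2 + x + 1 remains irreducible over Q(∛955) and [Q(∛955, ω) : Q(∛955)] = 2. By the tower law, [Q(∛955, ω) : Q] = 3 · 2 = 6. (In fact Q(∛955, ω) is the splitting field of x^3 - 955 over Q.)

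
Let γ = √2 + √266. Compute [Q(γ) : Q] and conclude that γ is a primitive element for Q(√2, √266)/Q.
[Q(γ) : Q] = 4 (equivalently, Q(γ) = Q(√2, √266))

Obviously Q(γ) ⊆ Q(√2, √266), and [Q(√2, √266):Q] = 4 (since 2, 266 are distinct squarefree integers > 1 with 532 not a perfect square). To show equality we compute the minimal polynomial of γ. From γ = √2 + √266: γ^2 = 2 + 2√(532) + 266 = 268 + 2√(532), so γ^2 - 268 = 2√(532); squaring, (γ^2 - 268)^2 = 4·532, i.e. γ^4 - 536γ^2 + 71824 - 2128 = 0, i.e. γ^4 - 536γ^2 + 69696 = 0. So γ is a root of x^4 - 536x^2 + 69696. This polynomial is irreducible over Q: it has no rational root (each ±√2 ± √266 is irrational), and any factorization into two quadratics over Q would force √(532) ∈ Q (pairing opposite roots) or √2, √266 ∈ Q (other pairings), all impossible. Hence [Q(γ):Q] = 4 = [Q(√2, √266):Q], so Q(γ) = Q(√2, √266).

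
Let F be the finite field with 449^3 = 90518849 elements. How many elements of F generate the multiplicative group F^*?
There are φ(90518848) = 38375424 primitive elements

F_q^* is cyclic of order q - 1 = 90518848. A cyclic group of order m has exactly φ(m) generators. Here m = 90518848 = 2^6 · 7 · 97 · 2083, so the number of primitive elements is φ(90518848) = 38375424.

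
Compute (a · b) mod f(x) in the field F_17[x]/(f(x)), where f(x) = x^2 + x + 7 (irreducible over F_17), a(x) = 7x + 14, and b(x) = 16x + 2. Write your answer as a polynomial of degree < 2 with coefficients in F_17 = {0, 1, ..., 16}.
a · b ≡ 7x + 9 (mod f(x))

Multiply in F_17[x]: a(x)·b(x) = (7x + 14)·(16x + 2) = 10x^2 + 11. This has degree ≥ 2, so divide by f(x) over F_17: 10x^2 + 11 = (10)·(x^2 + x + 7) + (7x + 9). Hence a·b ≡ 7x + 9 (mod f). (F_17[x]/(f) is a field with 17^2 = 289 elements since f is irreducible of degree 2.)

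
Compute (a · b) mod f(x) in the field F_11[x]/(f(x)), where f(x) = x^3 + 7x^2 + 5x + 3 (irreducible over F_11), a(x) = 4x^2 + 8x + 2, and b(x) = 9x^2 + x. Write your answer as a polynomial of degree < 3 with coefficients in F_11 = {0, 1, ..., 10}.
a · b ≡ 4x (mod f(x))

Multiply in F_11[x]: a(x)·b(x) = (4x^2 + 8x + 2)·(9x^2 + x) = 3x^4 + 10x^3 + 4x^2 + 2x. This has degree ≥ 3, so divide by f(x) over F_11: 3x^4 + 10x^3 + 4x^2 + 2x = (3x)·(x^3 + 7x^2 + 5x + 3) + (4x). Hence a·b ≡ 4x (mod f). (F_11[x]/(f) is a field with 11^3 = 1331 elements since f is irreducible of degree 3.)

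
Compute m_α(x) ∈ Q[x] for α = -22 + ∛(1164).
m_α(x) = x^3 + 66x^2 + 1452x + 9484

Set β = α + 22 = ∛(1164), so β^3 = 1164. Then (α + 22)^3 - 1164 = 0, i.e. α is a root of g(x) = (x + 22)^3 - 1164 = x^3 + 66x^2 + 1452x + 9484. Since g(x) = h(x + 22) where h(x) = x^3 - 1164, and h is irreducible over Q (because 1164 is not a perfect cube, so h has no rational root, and a monic cubic with no rational root is irreducible), g is also irreducible (irreducibility is preserved under the substitution x → x + 22). Hence m_α(x) = x^3 + 66x^2 + 1452x + 9484.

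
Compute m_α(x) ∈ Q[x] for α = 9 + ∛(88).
m_α(x) = x^3 - 27x^2 + 243x - 817

Set β = α - 9 = ∛(88), so β^3 = 88. Then (α - 9)^3 - 88 = 0, i.e. α is a root of g(x) = (x - 9)^3 - 88 = x^3 - 27x^2 + 243x - 817. Since g(x) = h(x - 9) where h(x) = x^3 - 88, and h is irreducible over Q (because 88 is not a perfect cube, so h has no rational root, and a monic cubic with no rational root is irreducible), g is also irreducible (irreducibility is preserved under the substitution x → x - 9). Hence m_α(x) = x^3 - 27x^2 + 243x - 817.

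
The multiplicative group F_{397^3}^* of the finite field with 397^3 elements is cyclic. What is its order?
|F_{397^3}^*| = 62570772

F_{397^3} has 397^3 = 62570773 elements; its multiplicative group consists of all nonzero elements, so |F_{397^3}^*| = 62570773 - 1 = 62570772. (It is cyclic since any finite subgroup of the multiplicative group of a field is cyclic.)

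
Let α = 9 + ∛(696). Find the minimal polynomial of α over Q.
m_α(x) = x^3 - 27x^2 + 243x - 1425

Set β = α - 9 = ∛(696), so β^3 = 696. Then (α - 9)^3 - 696 = 0, i.e. α is a root of g(x) = (x - 9)^3 - 696 = x^3 - 27x^2 + 243x - 1425. Since g(x) = h(x - 9) where h(x) = x^3 - 696, and h is irreducible over Q (because 696 is not a perfect cube, so h has no rational root, and a monic cubic with no rational root is irreducible), g is also irreducible (irreducibility is preserved under the substitution x → x - 9). Hence m_α(x) = x^3 - 27x^2 + 243x - 1425.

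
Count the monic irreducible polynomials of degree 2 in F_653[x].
There are 212878 monic irreducible polynomials of degree 2 over F_653

Each element of F_{653^2} that lies in no proper subfield is a root of exactly one monic irreducible of degree 2 over F_653, and each such polynomial has 2 distinct roots in F_{653^2}. By Möbius inversion the count is N_653(2) = (1/2) Σ_{d|2} μ(2/d) · 653^d = (1/2)(μ(2)·653^1 + μ(1)·653^2) = 425756/2 = 212878.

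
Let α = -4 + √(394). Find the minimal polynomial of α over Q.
m_α(x) = x^2 + 8x - 378

From α + 4 = √(394), squaring gives (α + 4)^2 = 394, i.e. α^2 + 8α + 16 = 394, so α^2 + 8α - 378 = 0. The discriminant of x^2 + 8x - 378 is (8)^2 - 4·(-378) = 64 + 1512 = 1576, and 4·(394) is not a perfect square in Q since 394 is squarefree and ≠ 1. Hence x^2 + 8x - 378 is irreducible over Q and is the minimal polynomial of α.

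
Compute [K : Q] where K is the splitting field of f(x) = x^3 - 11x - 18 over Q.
[K : Q] = 6

By the rational root test, any rational root of the monic integer polynomial f(x) = x^3 - 11x - 18 must be an integer dividing the constant term -18, i.e. one of ±{1, 2, 3, 6, 9, 18}. Evaluating: f(1) = -28, f(-1) = -8, f(2) = -32, f(-2) = -4, f(3) = -24, f(-3) = -12, f(6) = 132, f(-6) = -168, f(9) = 612, f(-9) = -648, f(18) = 5616, f(-18) = -5652; none is 0, so f has no rational root and is therefore irreducible over Q (a cubic with no linear factor over a field is irreducible). For an irreducible cubic, the Galois group is A_3 or S_3 according as the discriminant disc(f) = -4a^3 - 27b^2 = -4·(-11)^3 - 27·(-18)^2 = -3424 is or is not a square in Q. Here disc(f) = -3424 is not a perfect square in Q, so the Galois group of f over Q is not contained in A_3 and must be all of S_3. The splitting field has degree |S_3| = 6 over Q, so [K : Q] = 6.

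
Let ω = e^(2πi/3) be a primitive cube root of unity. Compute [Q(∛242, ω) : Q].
[Q(∛242, ω) : Q] = 6

[Q(∛242):Q] = 3 (min poly x^3 - 242, irreducible since 242 is not a perfect cube). [Q(ω):Q] = 2 (min poly x^2 + x + 1). Since Q(∛242) ⊂ R and ω ∉ R, we have ω ∉ Q(∛242), so x^2 + x + 1 remains irreducible over Q(∛242) and [Q(∛242, ω) : Q(∛242)] = 2. By the tower law, [Q(∛242, ω) : Q] = 3 · 2 = 6. (In fact Q(∛242, ω) is the splitting field of x^3 - 242 over Q.)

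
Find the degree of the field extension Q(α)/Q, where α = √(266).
[Q(α):Q] = 2

[Q(α):Q] equals the degree of the minimal polynomial of α. Here α^2 = 266 and x^2 - 266 is irreducible (d = 266 is squarefree, ≠ 1, hence not a square), so deg(m_α) = 2. Thus [Q(α):Q] = 2.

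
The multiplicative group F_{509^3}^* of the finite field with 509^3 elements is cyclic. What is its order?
|F_{509^3}^*| = 131872228

F_{509^3} has 509^3 = 131872229 elements; its multiplicative group consists of all nonzero elements, so |F_{509^3}^*| = 131872229 - 1 = 131872228. (It is cyclic since any finite subgroup of the multiplicative group of a field is cyclic.)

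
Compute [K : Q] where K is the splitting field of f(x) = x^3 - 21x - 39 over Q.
[K : Q] = 6

By the rational root test, any rational root of the monic integer polynomial f(x) = x^3 - 21x - 39 must be an integer dividing the constant term -39, i.e. one of ±{1, 3, 13, 39}. Evaluating: f(1) = -59, f(-1) = -19, f(3) = -75, f(-3) = -3, f(13) = 1885, f(-13) = -1963, f(39) = 58461, f(-39) = -58539; none is 0, so f has no rational root and is therefore irreducible over Q (a cubic with no linear factor over a field is irreducible). For an irreducible cubic, the Galois group is A_3 or S_3 according as the discriminant disc(f) = -4a^3 - 27b^2 = -4·(-21)^3 - 27·(-39)^2 = -4023 is or is not a square in Q. Here disc(f) = -4023 is not a perfect square in Q, so the Galois group of f over Q is not contained in A_3 and must be all of S_3. The splitting field has degree |S_3| = 6 over Q, so [K : Q] = 6.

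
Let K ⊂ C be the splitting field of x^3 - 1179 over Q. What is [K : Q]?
[K : Q] = 6

The roots of x^3 - 1179 are ∛1179, ω∛1179, ω^2∛1179 where ω = e^(2πi/3) is a primitive cube root of unity, so K = Q(∛1179, ω). Now [Q(∛1179):Q] = 3 (since 1179 is not a perfect cube, x^3 - 1179 is irreducible) and [Q(ω):Q] = 2. Both 2 and 3 divide [K:Q], and [K:Q] ≤ 3·2 = 6, so [K:Q] = 6. (Equivalently: Q(∛1179) ⊂ R but ω ∉ R, so [K : Q(∛1179)] = 2.)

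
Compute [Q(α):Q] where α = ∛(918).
[Q(α):Q] = 3

The minimal polynomial of α is x^3 - 918, irreducible over Q since 918 is not a perfect cube (so x^3 - 918 has no rational root). Hence [Q(α):Q] = deg(m_α) = 3.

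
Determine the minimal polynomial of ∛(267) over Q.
m_α(x) = x^3 - 267

α satisfies α^3 = 267, so x^3 - 267 annihilates α. By the rational root test, a rational root p/q (in lowest terms) of x^3 - 267 would satisfy p^3 = 267 q^3, forcing q = 1 and p^3 = 267; but 267 is not a perfect cube, contradiction. A monic cubic over Q with no rational root is irreducible (any nontrivial factorization would include a linear factor). Hence x^3 - 267 is the minimal polynomial of α, and in particular [Q(α):Q] = 3.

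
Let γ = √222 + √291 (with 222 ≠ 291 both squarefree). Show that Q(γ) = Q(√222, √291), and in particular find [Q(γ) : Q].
[Q(γ) : Q] = 4 (equivalently, Q(γ) = Q(√222, √291))

Obviously Q(γ) ⊆ Q(√222, √291), and [Q(√222, √291):Q] = 4 (since 222, 291 are distinct squarefree integers > 1 with 64602 not a perfect square). To show equality we compute the minimal polynomial of γ. From γ = √222 + √291: γ^2 = 222 + 2√(64602) + 291 = 513 + 2√(64602), so γ^2 - 513 = 2√(64602); squaring, (γ^2 - 513)^2 = 4·64602, i.e. γ^4 - 1026γ^2 + 263169 - 258408 = 0, i.e. γ^4 - 1026γ^2 + 4761 = 0. So γ is a root of x^4 - 1026x^2 + 4761. This polynomial is irreducible over Q: it has no rational root (each ±√222 ± √291 is irrational), and any factorization into two quadratics over Q would force √(64602) ∈ Q (pairing opposite roots) or √222, √291 ∈ Q (other pairings), all impossible. Hence [Q(γ):Q] = 4 = [Q(√222, √291):Q], so Q(γ) = Q(√222, √291).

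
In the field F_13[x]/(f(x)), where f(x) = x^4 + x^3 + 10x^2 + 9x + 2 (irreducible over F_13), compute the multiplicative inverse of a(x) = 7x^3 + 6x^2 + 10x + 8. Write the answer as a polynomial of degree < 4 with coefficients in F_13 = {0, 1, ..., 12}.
a(x)^(-1) ≡ 2x^3 + 11x^2 + 6x + 6 (mod f(x))

Since f is irreducible over F_13, F_13[x]/(f) is a field and a(x) ≠ 0 has an inverse. Apply the extended Euclidean algorithm to f(x) and a(x) in F_13[x]: f(x) = (2x + 4)·a(x) + (5x^2 + 5x + 9);  a(x) = (4x + 5)·(5x^2 + 5x + 9) + (x + 2);  (5x^2 + 5x + 9) = (5x + 8)·(x + 2) + (6). The last nonzero remainder is the constant 6 = gcd(f, a) in F_13. Back-substituting through the division chain expresses 6 = s(x)·a(x) + t(x)·f(x) with s(x) ≡ 12x^3 + x^2 + 10x + 10 (mod f), so (12x^3 + x^2 + 10x + 10)·a(x) ≡ 6 (mod f). Multiplying by 6^(-1) ≡ 11 in F_13 gives a(x)^(-1) ≡ 11·(12x^3 + x^2 + 10x + 10) ≡ 2x^3 + 11x^2 + 6x + 6 (mod f). Check: (7x^3 + 6x^2 + 10x + 8)·(2x^3 + 11x^2 + 6x + 6) = x^6 + 11x^5 + 11x^4 + 9x^3 + 2x^2 + 4x + 9 ≡ 1 (mod x^4 + x^3 + 10x^2 + 9x + 2).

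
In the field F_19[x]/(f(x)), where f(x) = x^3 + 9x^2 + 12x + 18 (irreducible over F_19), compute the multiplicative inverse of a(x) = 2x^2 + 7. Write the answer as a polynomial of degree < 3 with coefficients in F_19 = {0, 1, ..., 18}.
a(x)^(-1) ≡ 18x^2 + 14x + 18 (mod f(x))

Since f is irreducible over F_19, F_19[x]/(f) is a field and a(x) ≠ 0 has an inverse. Apply the extended Euclidean algorithm to f(x) and a(x) in F_19[x]: f(x) = (10x + 14)·a(x) + (18x + 15);  a(x) = (17x + 8)·(18x + 15) + (1). The last nonzero remainder is the constant 1 = gcd(f, a) in F_19. Back-substituting through the division chain expresses 1 = s(x)·a(x) + t(x)·f(x) with s(x) ≡ 18x^2 + 14x + 18 (mod f), so a(x)^(-1) ≡ s(x) = 18x^2 + 14x + 18 (mod f). Check: (2x^2 + 7)·(18x^2 + 14x + 18) = 17x^4 + 9x^3 + 10x^2 + 3x + 12 ≡ 1 (mod x^3 + 9x^2 + 12x + 18).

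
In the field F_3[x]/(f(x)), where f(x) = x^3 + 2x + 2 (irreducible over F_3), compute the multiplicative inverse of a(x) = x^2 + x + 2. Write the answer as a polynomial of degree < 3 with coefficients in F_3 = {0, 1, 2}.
a(x)^(-1) ≡ 2x^2 + x + 2 (mod f(x))

Since f is irreducible over F_3, F_3[x]/(f) is a field and a(x) ≠ 0 has an inverse. Apply the extended Euclidean algorithm to f(x) and a(x) in F_3[x]: f(x) = (x + 2)·a(x) + (x + 1);  a(x) = (x)·(x + 1) + (2). The last nonzero remainder is the constant 2 = gcd(f, a) in F_3. Back-substituting through the division chain expresses 2 = s(x)·a(x) + t(x)·f(x) with s(x) ≡ x^2 + 2x + 1 (mod f), so (x^2 + 2x + 1)·a(x) ≡ 2 (mod f). Multiplying by 2^(-1) ≡ 2 in F_3 gives a(x)^(-1) ≡ 2·(x^2 + 2x + 1) ≡ 2x^2 + x + 2 (mod f). Check: (x^2 + x + 2)·(2x^2 + x + 2) = 2x^4 + x^2 + x + 1 ≡ 1 (mod x^3 + 2x + 2).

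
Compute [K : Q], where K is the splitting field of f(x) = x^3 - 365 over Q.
[K : Q] = 6

The roots of x^3 - 365 are ∛365, ω∛365, ω^2∛365 where ω = e^(2πi/3) is a primitive cube root of unity, so K = Q(∛365, ω). Now [Q(∛365):Q] = 3 (since 365 is not a perfect cube, x^3 - 365 is irreducible) and [Q(ω):Q] = 2. Both 2 and 3 divide [K:Q], and [K:Q] ≤ 3·2 = 6, so [K:Q] = 6. (Equivalently: Q(∛365) ⊂ R but ω ∉ R, so [K : Q(∛365)] = 2.)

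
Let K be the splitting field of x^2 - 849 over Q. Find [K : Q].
[K : Q] = 2

f(x) = x^2 - 849 factors as (x - √849)(x + √849). The splitting field is K = Q(√849). Since 849 is squarefree and > 1, it is not a perfect square, so x^2 - 849 is irreducible over Q and [Q(√849) : Q] = 2. Hence [K : Q] = 2.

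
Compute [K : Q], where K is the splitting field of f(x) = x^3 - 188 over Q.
[K : Q] = 6

The roots of x^3 - 188 are ∛188, ω∛188, ω^2∛188 where ω = e^(2πi/3) is a primitive cube root of unity, so K = Q(∛188, ω). Now [Q(∛188):Q] = 3 (since 188 is not a perfect cube, x^3 - 188 is irreducible) and [Q(ω):Q] = 2. Both 2 and 3 divide [K:Q], and [K:Q] ≤ 3·2 = 6, so [K:Q] = 6. (Equivalently: Q(∛188) ⊂ R but ω ∉ R, so [K : Q(∛188)] = 2.)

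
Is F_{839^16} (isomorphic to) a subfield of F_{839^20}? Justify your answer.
No: F_{839^16} is not a subfield of F_{839^20}

F_{p^m} embeds in F_{p^n} iff m | n. Here 16 ∤ 20 (since 20 = 1·16 + 4 with remainder 4 ≠ 0), so F_{839^16} is not a subfield of F_{839^20}. Equivalently: if it were, the tower law would give 16 = [F_{839^16}:F_839] dividing [F_{839^20}:F_839] = 20, contradiction.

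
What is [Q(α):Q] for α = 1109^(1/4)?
[Q(α):Q] = 4

α is a root of x^4 - 1109. By Eisenstein's criterion at the prime p = 1109 (which divides the constant term 1109 but p^2 = 1229881 does not, since 1109 is squarefree), x^4 - 1109 is irreducible over Q. Hence [Q(α):Q] = 4.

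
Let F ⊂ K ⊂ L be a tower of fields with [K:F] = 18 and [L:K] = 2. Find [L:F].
[L:F] = 36

The tower law says that for any tower of field extensions F ⊂ K ⊂ L with finite degrees, [L:F] = [L:K] · [K:F]. Here this gives [L:F] = 2 · 18 = 36.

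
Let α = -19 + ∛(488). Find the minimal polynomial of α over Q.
m_α(x) = x^3 + 57x^2 + 1083x + 6371

Set β = α + 19 = ∛(488), so β^3 = 488. Then (α + 19)^3 - 488 = 0, i.e. α is a root of g(x) = (x + 19)^3 - 488 = x^3 + 57x^2 + 1083x + 6371. Since g(x) = h(x + 19) where h(x) = x^3 - 488, and h is irreducible over Q (because 488 is not a perfect cube, so h has no rational root, and a monic cubic with no rational root is irreducible), g is also irreducible (irreducibility is preserved under the substitution x → x + 19). Hence m_α(x) = x^3 + 57x^2 + 1083x + 6371.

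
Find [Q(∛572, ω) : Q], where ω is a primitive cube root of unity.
[Q(∛572, ω) : Q] = 6

[Q(∛572):Q] = 3 (min poly x^3 - 572, irreducible since 572 is not a perfect cube). [Q(ω):Q] = 2 (min poly x^2 + x + 1). Since Q(∛572) ⊂ R and ω ∉ R, we have ω ∉ Q(∛572), so x^2 + x + 1 remains irreducible over Q(∛572) and [Q(∛572, ω) : Q(∛572)] = 2. By the tower law, [Q(∛572, ω) : Q] = 3 · 2 = 6. (In fact Q(∛572, ω) is the splitting field of x^3 - 572 over Q.)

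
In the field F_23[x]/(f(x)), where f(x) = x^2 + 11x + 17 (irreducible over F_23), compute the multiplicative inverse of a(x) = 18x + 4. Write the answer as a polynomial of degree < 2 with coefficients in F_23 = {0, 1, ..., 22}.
a(x)^(-1) ≡ 3x + 17 (mod f(x))

Since f is irreducible over F_23, F_23[x]/(f) is a field and a(x) ≠ 0 has an inverse. Apply the extended Euclidean algorithm to f(x) and a(x) in F_23[x]: f(x) = (9x + 5)·a(x) + (20). The last nonzero remainder is the constant 20 = gcd(f, a) in F_23. Back-substituting through the division chain expresses 20 = s(x)·a(x) + t(x)·f(x) with s(x) ≡ 14x + 18 (mod f), so (14x + 18)·a(x) ≡ 20 (mod f). Multiplying by 20^(-1) ≡ 15 in F_23 gives a(x)^(-1) ≡ 15·(14x + 18) ≡ 3x + 17 (mod f). Check: (18x + 4)·(3x + 17) = 8x^2 + 19x + 22 ≡ 1 (mod x^2 + 11x + 17).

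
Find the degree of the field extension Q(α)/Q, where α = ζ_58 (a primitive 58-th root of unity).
[Q(α):Q] = 28

The minimal polynomial of ζ_58 over Q is the 58-th cyclotomic polynomial Φ_58(x), which is irreducible over Q and has degree φ(58) = 28. Hence [Q(α):Q] = φ(58) = 28.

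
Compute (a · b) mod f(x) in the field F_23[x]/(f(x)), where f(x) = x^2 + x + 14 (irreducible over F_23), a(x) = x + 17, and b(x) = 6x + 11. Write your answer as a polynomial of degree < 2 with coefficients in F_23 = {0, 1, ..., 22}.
a · b ≡ 15x + 11 (mod f(x))

Multiply in F_23[x]: a(x)·b(x) = (x + 17)·(6x + 11) = 6x^2 + 21x + 3. This has degree ≥ 2, so divide by f(x) over F_23: 6x^2 + 21x + 3 = (6)·(x^2 + x + 14) + (15x + 11). Hence a·b ≡ 15x + 11 (mod f). (F_23[x]/(f) is a field with 23^2 = 529 elements since f is irreducible of degree 2.)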